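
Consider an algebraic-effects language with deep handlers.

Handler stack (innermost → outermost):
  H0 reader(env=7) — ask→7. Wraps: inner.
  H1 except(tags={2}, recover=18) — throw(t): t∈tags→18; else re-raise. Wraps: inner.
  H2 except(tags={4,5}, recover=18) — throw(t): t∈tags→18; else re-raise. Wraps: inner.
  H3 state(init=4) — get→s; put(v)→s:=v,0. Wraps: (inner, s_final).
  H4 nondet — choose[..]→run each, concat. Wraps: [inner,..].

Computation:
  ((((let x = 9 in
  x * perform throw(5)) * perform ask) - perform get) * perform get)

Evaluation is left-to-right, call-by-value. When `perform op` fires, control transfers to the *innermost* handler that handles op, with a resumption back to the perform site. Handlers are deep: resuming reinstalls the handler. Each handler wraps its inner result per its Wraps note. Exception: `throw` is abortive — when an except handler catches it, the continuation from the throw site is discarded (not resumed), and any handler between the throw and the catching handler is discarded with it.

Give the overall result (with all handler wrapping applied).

Answer: [(18, 4)]

Working:
throw(5) @ H1 re-raised
throw(5) @ H2 caught ⇒ 18
H3 returns (18, 4)
H4 returns [(18, 4)]
= [(18, 4)]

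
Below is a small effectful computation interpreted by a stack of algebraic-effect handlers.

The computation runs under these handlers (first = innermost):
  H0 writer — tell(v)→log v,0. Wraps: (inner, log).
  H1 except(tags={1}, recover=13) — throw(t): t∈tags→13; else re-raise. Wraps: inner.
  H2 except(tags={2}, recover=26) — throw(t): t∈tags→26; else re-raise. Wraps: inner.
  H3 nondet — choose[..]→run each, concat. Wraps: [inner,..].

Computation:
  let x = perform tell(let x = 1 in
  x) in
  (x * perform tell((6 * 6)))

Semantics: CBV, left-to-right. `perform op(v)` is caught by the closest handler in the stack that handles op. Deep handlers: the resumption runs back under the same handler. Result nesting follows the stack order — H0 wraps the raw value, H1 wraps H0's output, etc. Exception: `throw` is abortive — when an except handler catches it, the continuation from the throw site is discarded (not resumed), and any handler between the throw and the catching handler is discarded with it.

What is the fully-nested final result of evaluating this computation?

Answer: [(0, (1, 36))]

Working:
tell(1) @ H0 ⇒ log+=1
tell(36) @ H0 ⇒ log+=36
H0 returns (0, (1, 36))
H1 returns (0, (1, 36))
H2 returns (0, (1, 36))
H3 returns [(0, (1, 36))]
= [(0, (1, 36))]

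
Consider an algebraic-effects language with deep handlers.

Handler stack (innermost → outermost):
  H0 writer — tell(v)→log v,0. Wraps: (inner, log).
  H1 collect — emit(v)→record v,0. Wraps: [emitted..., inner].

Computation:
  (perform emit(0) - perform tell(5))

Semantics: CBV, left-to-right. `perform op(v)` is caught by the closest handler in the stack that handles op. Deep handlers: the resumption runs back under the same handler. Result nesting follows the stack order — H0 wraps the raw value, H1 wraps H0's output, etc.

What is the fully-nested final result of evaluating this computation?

Step-by-step:
emit(0) @ H1 ⇒ out+=0
tell(5) @ H0 ⇒ log+=5
H0 returns (0, (5))
H1 returns [0, (0, (5))]
= [0, (0, (5))]

Answer: [0, (0, (5))]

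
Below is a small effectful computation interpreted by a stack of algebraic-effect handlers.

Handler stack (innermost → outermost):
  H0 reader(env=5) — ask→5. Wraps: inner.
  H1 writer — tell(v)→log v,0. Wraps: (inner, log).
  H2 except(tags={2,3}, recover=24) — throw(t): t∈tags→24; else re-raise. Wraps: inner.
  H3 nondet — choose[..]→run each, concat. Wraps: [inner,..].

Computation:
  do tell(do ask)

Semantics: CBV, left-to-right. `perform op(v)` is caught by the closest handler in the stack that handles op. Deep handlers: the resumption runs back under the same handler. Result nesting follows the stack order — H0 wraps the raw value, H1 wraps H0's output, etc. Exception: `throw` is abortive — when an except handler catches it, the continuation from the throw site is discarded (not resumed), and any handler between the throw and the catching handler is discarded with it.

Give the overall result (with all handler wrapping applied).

Answer: [(0, (5))]

Evaluation trace:
ask @ H0 ⇒ 5
tell(5) @ H1 ⇒ log+=5
H0 returns 0
H1 returns (0, (5))
H2 returns (0, (5))
H3 returns [(0, (5))]
= [(0, (5))]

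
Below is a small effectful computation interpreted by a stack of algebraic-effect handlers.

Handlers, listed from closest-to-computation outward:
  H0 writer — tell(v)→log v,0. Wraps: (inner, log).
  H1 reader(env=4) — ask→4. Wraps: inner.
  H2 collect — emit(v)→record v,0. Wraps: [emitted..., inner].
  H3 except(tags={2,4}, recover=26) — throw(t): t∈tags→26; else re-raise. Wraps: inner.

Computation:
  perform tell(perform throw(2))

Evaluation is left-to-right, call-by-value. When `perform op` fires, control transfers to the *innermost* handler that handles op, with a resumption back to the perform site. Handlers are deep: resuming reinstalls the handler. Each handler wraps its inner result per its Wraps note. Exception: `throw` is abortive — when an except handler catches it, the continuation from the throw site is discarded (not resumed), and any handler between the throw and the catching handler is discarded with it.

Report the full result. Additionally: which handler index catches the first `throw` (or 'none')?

Evaluation trace:
throw(2) @ H3 caught ⇒ 26
= 26

Answer: 26 ; first throw caught by: H3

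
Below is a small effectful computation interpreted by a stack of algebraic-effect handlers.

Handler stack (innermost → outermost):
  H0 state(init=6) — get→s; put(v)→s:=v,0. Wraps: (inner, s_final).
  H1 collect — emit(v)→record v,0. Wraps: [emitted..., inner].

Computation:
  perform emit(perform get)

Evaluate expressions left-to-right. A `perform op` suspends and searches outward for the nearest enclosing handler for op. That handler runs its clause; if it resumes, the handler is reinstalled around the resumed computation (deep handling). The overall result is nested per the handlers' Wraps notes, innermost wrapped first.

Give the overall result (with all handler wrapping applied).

Answer: [6, (0, 6)]

Evaluation trace:
get @ H0 ⇒ 6
emit(6) @ H1 ⇒ out+=6
H0 returns (0, 6)
H1 returns [6, (0, 6)]
= [6, (0, 6)]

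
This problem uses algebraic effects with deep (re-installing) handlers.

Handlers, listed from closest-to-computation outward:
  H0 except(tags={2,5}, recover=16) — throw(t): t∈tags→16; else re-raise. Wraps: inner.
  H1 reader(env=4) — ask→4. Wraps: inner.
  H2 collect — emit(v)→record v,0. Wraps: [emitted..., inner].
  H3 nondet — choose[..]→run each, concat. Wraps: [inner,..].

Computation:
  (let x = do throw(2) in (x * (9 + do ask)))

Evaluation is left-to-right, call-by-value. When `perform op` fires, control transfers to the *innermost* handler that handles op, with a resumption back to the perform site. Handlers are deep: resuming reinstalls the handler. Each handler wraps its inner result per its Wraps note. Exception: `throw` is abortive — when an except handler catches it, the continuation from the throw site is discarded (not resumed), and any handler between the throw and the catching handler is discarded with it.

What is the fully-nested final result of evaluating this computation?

Evaluation trace:
throw(2) @ H0 caught ⇒ 16
H1 returns 16
H2 returns [16]
H3 returns [[16]]
= [[16]]

Answer: [[16]]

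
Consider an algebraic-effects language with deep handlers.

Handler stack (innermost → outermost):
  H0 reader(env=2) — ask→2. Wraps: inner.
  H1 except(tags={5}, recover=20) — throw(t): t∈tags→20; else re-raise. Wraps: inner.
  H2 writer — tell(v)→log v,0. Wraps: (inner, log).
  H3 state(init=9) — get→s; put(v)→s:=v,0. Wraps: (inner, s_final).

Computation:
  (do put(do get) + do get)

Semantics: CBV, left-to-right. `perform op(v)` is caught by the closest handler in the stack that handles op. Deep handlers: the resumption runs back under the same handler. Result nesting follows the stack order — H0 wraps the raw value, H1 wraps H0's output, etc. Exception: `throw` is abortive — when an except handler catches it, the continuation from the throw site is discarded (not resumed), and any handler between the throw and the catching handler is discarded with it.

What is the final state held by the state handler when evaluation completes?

Answer: 9

Evaluation trace:
get @ H3 ⇒ 9
put(9) @ H3 ⇒ s:=9
get @ H3 ⇒ 9
H0 returns 9
H1 returns 9
H2 returns (9, ())
H3 returns ((9, ()), 9)
= ((9, ()), 9)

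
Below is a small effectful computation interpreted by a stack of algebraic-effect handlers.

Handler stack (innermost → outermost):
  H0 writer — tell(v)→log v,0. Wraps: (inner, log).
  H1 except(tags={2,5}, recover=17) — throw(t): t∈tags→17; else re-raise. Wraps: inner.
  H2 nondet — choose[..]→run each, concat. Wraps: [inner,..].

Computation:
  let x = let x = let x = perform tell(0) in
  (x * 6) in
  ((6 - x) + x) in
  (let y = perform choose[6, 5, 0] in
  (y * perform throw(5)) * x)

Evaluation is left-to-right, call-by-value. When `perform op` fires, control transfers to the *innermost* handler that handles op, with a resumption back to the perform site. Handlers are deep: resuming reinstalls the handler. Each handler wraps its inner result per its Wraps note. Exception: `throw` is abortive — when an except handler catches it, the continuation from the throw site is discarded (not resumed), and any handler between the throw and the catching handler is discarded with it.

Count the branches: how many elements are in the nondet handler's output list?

Answer: 3

Evaluation trace:
tell(0) @ H0 ⇒ log+=0
choose[6, 5, 0] @ H2
  branch[0] choose=6:
    throw(5) @ H1 caught ⇒ 17
    H2 returns [17]
  branch[1] choose=5:
    throw(5) @ H1 caught ⇒ 17
    H2 returns [17]
  branch[2] choose=0:
    throw(5) @ H1 caught ⇒ 17
    H2 returns [17]
= [17, 17, 17]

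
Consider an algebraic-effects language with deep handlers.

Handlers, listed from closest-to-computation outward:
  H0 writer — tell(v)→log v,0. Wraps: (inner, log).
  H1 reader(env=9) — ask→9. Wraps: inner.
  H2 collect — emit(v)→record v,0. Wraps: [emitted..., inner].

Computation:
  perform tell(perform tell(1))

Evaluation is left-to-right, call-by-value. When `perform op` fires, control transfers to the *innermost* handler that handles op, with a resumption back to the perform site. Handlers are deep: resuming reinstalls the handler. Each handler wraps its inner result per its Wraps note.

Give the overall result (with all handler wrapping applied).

Answer: [(0, (1, 0))]

Step-by-step:
tell(1) @ H0 ⇒ log+=1
tell(0) @ H0 ⇒ log+=0
H0 returns (0, (1, 0))
H1 returns (0, (1, 0))
H2 returns [(0, (1, 0))]
= [(0, (1, 0))]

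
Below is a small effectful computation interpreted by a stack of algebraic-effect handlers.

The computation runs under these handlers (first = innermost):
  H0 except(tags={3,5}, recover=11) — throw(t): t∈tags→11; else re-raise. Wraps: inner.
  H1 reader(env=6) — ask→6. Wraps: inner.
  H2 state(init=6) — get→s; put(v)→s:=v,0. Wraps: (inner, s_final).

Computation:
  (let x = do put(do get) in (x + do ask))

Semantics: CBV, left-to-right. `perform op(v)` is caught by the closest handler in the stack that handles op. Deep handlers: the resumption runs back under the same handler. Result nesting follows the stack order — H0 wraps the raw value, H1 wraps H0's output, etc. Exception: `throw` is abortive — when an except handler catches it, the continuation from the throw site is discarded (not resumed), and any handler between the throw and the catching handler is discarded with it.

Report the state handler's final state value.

Evaluation trace:
get @ H2 ⇒ 6
put(6) @ H2 ⇒ s:=6
ask @ H1 ⇒ 6
H0 returns 6
H1 returns 6
H2 returns (6, 6)
= (6, 6)

Answer: 6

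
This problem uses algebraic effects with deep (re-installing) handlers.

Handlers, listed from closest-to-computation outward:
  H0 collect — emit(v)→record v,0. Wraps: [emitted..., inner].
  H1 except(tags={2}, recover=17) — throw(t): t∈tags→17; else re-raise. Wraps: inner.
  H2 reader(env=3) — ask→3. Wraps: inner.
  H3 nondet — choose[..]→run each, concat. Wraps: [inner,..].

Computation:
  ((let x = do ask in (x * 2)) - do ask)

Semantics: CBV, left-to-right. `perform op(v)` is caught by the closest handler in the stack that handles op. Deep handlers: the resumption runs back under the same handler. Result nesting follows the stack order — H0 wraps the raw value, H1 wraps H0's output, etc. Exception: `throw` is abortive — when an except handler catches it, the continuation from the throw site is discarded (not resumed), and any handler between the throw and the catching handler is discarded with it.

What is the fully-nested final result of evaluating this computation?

Answer: [[3]]

Working:
ask @ H2 ⇒ 3
ask @ H2 ⇒ 3
H0 returns [3]
H1 returns [3]
H2 returns [3]
H3 returns [[3]]
= [[3]]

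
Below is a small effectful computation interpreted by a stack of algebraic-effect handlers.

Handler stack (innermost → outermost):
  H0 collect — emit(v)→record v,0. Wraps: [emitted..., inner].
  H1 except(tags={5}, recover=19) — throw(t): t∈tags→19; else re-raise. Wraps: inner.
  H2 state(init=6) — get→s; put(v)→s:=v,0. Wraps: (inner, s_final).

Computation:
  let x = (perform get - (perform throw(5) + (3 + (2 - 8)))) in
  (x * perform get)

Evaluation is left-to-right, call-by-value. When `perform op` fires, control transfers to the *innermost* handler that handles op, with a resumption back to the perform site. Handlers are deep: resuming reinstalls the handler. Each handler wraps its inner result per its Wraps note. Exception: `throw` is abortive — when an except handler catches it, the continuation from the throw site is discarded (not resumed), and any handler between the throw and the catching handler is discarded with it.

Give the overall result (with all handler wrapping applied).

Answer: (19, 6)

Step-by-step:
get @ H2 ⇒ 6
throw(5) @ H1 caught ⇒ 19
H2 returns (19, 6)
= (19, 6)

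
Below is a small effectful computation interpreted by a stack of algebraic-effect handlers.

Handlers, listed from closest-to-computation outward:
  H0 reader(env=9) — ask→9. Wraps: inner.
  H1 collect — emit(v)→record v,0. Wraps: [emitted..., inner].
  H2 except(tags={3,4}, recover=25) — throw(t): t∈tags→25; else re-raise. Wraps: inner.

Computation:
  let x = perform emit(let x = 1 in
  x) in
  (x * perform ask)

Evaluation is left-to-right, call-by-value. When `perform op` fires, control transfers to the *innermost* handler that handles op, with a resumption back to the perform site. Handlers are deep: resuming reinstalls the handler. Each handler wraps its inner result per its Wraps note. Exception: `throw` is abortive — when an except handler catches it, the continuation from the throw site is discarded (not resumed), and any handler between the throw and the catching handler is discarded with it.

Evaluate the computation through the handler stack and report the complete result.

Evaluation trace:
emit(1) @ H1 ⇒ out+=1
ask @ H0 ⇒ 9
H0 returns 0
H1 returns [1, 0]
H2 returns [1, 0]
= [1, 0]

Answer: [1, 0]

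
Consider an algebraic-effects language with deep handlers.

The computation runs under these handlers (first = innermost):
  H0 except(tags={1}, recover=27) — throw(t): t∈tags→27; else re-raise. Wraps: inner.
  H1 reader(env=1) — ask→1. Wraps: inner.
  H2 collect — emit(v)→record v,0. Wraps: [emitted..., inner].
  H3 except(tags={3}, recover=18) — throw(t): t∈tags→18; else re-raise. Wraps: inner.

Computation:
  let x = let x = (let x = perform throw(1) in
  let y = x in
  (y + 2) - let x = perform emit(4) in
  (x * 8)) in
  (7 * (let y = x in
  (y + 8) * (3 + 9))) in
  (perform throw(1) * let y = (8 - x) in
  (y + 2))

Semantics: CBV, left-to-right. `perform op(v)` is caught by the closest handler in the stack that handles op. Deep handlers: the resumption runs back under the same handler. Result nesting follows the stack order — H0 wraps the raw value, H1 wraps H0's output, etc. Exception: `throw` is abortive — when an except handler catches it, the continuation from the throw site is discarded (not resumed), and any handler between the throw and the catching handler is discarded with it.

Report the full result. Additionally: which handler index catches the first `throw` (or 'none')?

Step-by-step:
throw(1) @ H0 caught ⇒ 27
H1 returns 27
H2 returns [27]
H3 returns [27]
= [27]

Answer: [27] ; first throw caught by: H0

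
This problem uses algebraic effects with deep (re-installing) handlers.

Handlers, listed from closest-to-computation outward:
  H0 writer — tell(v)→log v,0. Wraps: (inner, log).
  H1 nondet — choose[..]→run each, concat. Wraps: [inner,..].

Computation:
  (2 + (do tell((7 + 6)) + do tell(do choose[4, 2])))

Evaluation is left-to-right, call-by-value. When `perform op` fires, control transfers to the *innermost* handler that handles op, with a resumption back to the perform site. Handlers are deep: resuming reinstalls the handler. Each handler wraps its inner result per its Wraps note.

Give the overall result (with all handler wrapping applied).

Step-by-step:
tell(13) @ H0 ⇒ log+=13
choose[4, 2] @ H1
  branch[0] choose=4:
    tell(4) @ H0 ⇒ log+=4
    H0 returns (2, (13, 4))
    H1 returns [(2, (13, 4))]
  branch[1] choose=2:
    tell(2) @ H0 ⇒ log+=2
    H0 returns (2, (13, 2))
    H1 returns [(2, (13, 2))]
= [(2, (13, 4)), (2, (13, 2))]

Answer: [(2, (13, 4)), (2, (13, 2))]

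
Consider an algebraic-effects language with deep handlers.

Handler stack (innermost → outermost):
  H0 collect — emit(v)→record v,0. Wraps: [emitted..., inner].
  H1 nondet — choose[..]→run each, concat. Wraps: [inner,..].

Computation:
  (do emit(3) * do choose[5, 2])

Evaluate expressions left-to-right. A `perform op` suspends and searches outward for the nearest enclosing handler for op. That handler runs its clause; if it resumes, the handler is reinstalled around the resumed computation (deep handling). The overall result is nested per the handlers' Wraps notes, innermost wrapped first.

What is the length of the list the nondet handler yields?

Answer: 2

Working:
emit(3) @ H0 ⇒ out+=3
choose[5, 2] @ H1
  branch[0] choose=5:
    H0 returns [3, 0]
    H1 returns [[3, 0]]
  branch[1] choose=2:
    H0 returns [3, 0]
    H1 returns [[3, 0]]
= [[3, 0], [3, 0]]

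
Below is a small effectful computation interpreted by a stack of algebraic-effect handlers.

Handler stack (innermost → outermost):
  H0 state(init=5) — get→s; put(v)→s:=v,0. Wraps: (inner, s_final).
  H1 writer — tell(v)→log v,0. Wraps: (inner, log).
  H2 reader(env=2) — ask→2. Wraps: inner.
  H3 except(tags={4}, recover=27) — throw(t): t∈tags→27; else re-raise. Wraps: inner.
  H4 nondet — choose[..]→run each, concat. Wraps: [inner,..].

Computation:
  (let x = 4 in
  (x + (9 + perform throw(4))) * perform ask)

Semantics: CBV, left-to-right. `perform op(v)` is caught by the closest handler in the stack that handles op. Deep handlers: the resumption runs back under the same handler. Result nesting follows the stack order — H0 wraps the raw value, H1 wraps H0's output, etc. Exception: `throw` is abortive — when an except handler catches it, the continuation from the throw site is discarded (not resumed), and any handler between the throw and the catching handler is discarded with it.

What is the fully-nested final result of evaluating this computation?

Working:
throw(4) @ H3 caught ⇒ 27
H4 returns [27]
= [27]

Answer: [27]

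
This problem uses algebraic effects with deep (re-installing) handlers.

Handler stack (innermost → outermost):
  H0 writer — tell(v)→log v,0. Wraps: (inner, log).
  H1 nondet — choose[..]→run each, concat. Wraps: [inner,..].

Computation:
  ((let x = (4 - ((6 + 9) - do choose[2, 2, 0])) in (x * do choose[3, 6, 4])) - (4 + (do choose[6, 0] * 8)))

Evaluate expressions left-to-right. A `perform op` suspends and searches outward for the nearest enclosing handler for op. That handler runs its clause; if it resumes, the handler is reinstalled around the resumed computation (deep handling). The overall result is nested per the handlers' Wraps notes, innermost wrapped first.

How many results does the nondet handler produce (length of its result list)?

Answer: 18

Working:
choose[2, 2, 0] @ H1
  branch[0] choose=2:
    choose[3, 6, 4] @ H1
      branch[0] choose=3:
        choose[6, 0] @ H1
          branch[0] choose=6:
            H0 returns (-79, ())
            H1 returns [(-79, ())]
          branch[1] choose=0:
            H0 returns (-31, ())
            H1 returns [(-31, ())]
      branch[1] choose=6:
        choose[6, 0] @ H1
          branch[0] choose=6:
            H0 returns (-106, ())
            H1 returns [(-106, ())]
          branch[1] choose=0:
            H0 returns (-58, ())
            H1 returns [(-58, ())]
      branch[2] choose=4:
        choose[6, 0] @ H1
          branch[0] choose=6:
            H0 returns (-88, ())
            H1 returns [(-88, ())]
          branch[1] choose=0:
            H0 returns (-40, ())
            H1 returns [(-40, ())]
  branch[1] choose=2:
    choose[3, 6, 4] @ H1
      branch[0] choose=3:
        choose[6, 0] @ H1
          branch[0] choose=6:
            H0 returns (-79, ())
            H1 returns [(-79, ())]
          branch[1] choose=0:
            H0 returns (-31, ())
            H1 returns [(-31, ())]
      branch[1] choose=6:
        choose[6, 0] @ H1
          branch[0] choose=6:
            H0 returns (-106, ())
            H1 returns [(-106, ())]
          branch[1] choose=0:
            H0 returns (-58, ())
            H1 returns [(-58, ())]
      branch[2] choose=4:
        choose[6, 0] @ H1
          branch[0] choose=6:
            H0 returns (-88, ())
            H1 returns [(-88, ())]
          branch[1] choose=0:
            H0 returns (-40, ())
            H1 returns [(-40, ())]
  branch[2] choose=0:
    choose[3, 6, 4] @ H1
      branch[0] choose=3:
        choose[6, 0] @ H1
          branch[0] choose=6:
            H0 returns (-85, ())
            H1 returns [(-85, ())]
          branch[1] choose=0:
            H0 returns (-37, ())
            H1 returns [(-37, ())]
      branch[1] choose=6:
        choose[6, 0] @ H1
          branch[0] choose=6:
            H0 returns (-118, ())
            H1 returns [(-118, ())]
          branch[1] choose=0:
            H0 returns (-70, ())
            H1 returns [(-70, ())]
      branch[2] choose=4:
        choose[6, 0] @ H1
          branch[0] choose=6:
            H0 returns (-96, ())
            H1 returns [(-96, ())]
          branch[1] choose=0:
            H0 returns (-48, ())
            H1 returns [(-48, ())]
= [(-79, ()), (-31, ()), (-106, ()), (-58, ()), (-88, ()), (-40, ()), (-79, ()), (-31, ()), (-106, ()), (-58, ()), (-88, ()), (-40, ()), (-85, ()), (-37, ()), (-118, ()), (-70, ()), (-96, ()), (-48, ())]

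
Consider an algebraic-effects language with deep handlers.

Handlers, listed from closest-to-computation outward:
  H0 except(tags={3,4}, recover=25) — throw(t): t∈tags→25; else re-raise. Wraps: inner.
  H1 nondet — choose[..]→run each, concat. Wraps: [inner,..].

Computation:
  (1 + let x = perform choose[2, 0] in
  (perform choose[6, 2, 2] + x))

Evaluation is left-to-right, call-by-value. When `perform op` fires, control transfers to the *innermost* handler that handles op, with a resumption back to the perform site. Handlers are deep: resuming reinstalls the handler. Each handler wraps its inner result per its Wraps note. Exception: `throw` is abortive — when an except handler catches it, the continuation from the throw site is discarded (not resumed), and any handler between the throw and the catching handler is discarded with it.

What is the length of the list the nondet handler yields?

Evaluation trace:
choose[2, 0] @ H1
  branch[0] choose=2:
    choose[6, 2, 2] @ H1
      branch[0] choose=6:
        H0 returns 9
        H1 returns [9]
      branch[1] choose=2:
        H0 returns 5
        H1 returns [5]
      branch[2] choose=2:
        H0 returns 5
        H1 returns [5]
  branch[1] choose=0:
    choose[6, 2, 2] @ H1
      branch[0] choose=6:
        H0 returns 7
        H1 returns [7]
      branch[1] choose=2:
        H0 returns 3
        H1 returns [3]
      branch[2] choose=2:
        H0 returns 3
        H1 returns [3]
= [9, 5, 5, 7, 3, 3]

Answer: 6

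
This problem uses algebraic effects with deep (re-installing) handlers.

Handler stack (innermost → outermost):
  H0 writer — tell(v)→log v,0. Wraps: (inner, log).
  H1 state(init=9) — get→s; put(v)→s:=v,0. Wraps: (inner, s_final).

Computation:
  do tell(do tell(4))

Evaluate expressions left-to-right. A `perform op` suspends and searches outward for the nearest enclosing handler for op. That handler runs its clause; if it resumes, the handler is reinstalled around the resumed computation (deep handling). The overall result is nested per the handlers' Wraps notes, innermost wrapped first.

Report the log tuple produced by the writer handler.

Working:
tell(4) @ H0 ⇒ log+=4
tell(0) @ H0 ⇒ log+=0
H0 returns (0, (4, 0))
H1 returns ((0, (4, 0)), 9)
= ((0, (4, 0)), 9)

Answer: (4, 0)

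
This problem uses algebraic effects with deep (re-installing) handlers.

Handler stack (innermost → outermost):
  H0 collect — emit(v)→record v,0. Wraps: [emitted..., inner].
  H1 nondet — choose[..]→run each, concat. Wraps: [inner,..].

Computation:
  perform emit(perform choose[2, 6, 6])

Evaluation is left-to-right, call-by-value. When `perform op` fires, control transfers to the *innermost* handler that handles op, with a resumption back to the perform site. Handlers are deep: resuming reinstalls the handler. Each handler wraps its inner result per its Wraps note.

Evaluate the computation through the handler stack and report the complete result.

Step-by-step:
choose[2, 6, 6] @ H1
  branch[0] choose=2:
    emit(2) @ H0 ⇒ out+=2
    H0 returns [2, 0]
    H1 returns [[2, 0]]
  branch[1] choose=6:
    emit(6) @ H0 ⇒ out+=6
    H0 returns [6, 0]
    H1 returns [[6, 0]]
  branch[2] choose=6:
    emit(6) @ H0 ⇒ out+=6
    H0 returns [6, 0]
    H1 returns [[6, 0]]
= [[2, 0], [6, 0], [6, 0]]

Answer: [[2, 0], [6, 0], [6, 0]]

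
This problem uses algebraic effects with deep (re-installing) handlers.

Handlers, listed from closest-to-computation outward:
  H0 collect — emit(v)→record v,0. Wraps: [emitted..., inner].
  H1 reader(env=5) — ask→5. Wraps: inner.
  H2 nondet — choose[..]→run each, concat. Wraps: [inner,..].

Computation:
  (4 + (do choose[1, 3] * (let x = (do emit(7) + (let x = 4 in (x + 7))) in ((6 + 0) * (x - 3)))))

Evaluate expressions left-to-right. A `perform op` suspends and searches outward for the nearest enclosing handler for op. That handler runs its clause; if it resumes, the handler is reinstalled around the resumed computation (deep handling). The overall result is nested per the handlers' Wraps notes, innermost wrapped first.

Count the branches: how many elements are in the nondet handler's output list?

Answer: 2

Evaluation trace:
choose[1, 3] @ H2
  branch[0] choose=1:
    emit(7) @ H0 ⇒ out+=7
    H0 returns [7, 52]
    H1 returns [7, 52]
    H2 returns [[7, 52]]
  branch[1] choose=3:
    emit(7) @ H0 ⇒ out+=7
    H0 returns [7, 148]
    H1 returns [7, 148]
    H2 returns [[7, 148]]
= [[7, 52], [7, 148]]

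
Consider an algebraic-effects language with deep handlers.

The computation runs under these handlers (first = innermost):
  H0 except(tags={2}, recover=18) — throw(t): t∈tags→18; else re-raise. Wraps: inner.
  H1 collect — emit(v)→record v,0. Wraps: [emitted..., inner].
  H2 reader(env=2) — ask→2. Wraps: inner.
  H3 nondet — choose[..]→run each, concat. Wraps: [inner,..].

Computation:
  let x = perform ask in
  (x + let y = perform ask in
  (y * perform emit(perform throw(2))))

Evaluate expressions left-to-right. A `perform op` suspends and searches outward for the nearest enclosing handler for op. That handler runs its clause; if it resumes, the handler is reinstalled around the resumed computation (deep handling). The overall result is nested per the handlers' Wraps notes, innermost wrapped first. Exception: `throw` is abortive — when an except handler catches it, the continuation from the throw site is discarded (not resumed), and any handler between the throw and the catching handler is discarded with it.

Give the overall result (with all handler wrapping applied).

Working:
ask @ H2 ⇒ 2
ask @ H2 ⇒ 2
throw(2) @ H0 caught ⇒ 18
H1 returns [18]
H2 returns [18]
H3 returns [[18]]
= [[18]]

Answer: [[18]]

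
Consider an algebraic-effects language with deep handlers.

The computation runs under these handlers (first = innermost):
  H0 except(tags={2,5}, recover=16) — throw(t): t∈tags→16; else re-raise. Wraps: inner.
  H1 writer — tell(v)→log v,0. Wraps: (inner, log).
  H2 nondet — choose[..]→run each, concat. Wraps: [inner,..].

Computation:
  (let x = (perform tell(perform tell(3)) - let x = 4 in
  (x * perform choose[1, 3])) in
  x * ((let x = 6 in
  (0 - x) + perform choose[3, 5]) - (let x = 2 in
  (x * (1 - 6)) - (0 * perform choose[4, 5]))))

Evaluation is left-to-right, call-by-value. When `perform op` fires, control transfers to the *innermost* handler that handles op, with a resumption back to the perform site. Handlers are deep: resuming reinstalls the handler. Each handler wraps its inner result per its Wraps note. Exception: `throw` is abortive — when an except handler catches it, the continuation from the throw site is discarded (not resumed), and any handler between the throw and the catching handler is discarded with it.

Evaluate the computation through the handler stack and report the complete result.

Working:
tell(3) @ H1 ⇒ log+=3
tell(0) @ H1 ⇒ log+=0
choose[1, 3] @ H2
  branch[0] choose=1:
    choose[3, 5] @ H2
      branch[0] choose=3:
        choose[4, 5] @ H2
          branch[0] choose=4:
            H0 returns -28
            H1 returns (-28, (3, 0))
            H2 returns [(-28, (3, 0))]
          branch[1] choose=5:
            H0 returns -28
            H1 returns (-28, (3, 0))
            H2 returns [(-28, (3, 0))]
      branch[1] choose=5:
        choose[4, 5] @ H2
          branch[0] choose=4:
            H0 returns -36
            H1 returns (-36, (3, 0))
            H2 returns [(-36, (3, 0))]
          branch[1] choose=5:
            H0 returns -36
            H1 returns (-36, (3, 0))
            H2 returns [(-36, (3, 0))]
  branch[1] choose=3:
    choose[3, 5] @ H2
      branch[0] choose=3:
        choose[4, 5] @ H2
          branch[0] choose=4:
            H0 returns -84
            H1 returns (-84, (3, 0))
            H2 returns [(-84, (3, 0))]
          branch[1] choose=5:
            H0 returns -84
            H1 returns (-84, (3, 0))
            H2 returns [(-84, (3, 0))]
      branch[1] choose=5:
        choose[4, 5] @ H2
          branch[0] choose=4:
            H0 returns -108
            H1 returns (-108, (3, 0))
            H2 returns [(-108, (3, 0))]
          branch[1] choose=5:
            H0 returns -108
            H1 returns (-108, (3, 0))
            H2 returns [(-108, (3, 0))]
= [(-28, (3, 0)), (-28, (3, 0)), (-36, (3, 0)), (-36, (3, 0)), (-84, (3, 0)), (-84, (3, 0)), (-108, (3, 0)), (-108, (3, 0))]

Answer: [(-28, (3, 0)), (-28, (3, 0)), (-36, (3, 0)), (-36, (3, 0)), (-84, (3, 0)), (-84, (3, 0)), (-108, (3, 0)), (-108, (3, 0))]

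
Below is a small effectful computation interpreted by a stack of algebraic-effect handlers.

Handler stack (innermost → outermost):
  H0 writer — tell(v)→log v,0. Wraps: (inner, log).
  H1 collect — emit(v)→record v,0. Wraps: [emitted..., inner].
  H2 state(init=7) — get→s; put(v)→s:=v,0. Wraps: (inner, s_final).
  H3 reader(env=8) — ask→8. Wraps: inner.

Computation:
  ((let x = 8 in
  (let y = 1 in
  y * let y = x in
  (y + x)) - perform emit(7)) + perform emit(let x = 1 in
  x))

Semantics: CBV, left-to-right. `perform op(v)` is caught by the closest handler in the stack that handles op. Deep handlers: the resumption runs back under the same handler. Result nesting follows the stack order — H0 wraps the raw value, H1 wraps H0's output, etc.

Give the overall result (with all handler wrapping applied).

Working:
emit(7) @ H1 ⇒ out+=7
emit(1) @ H1 ⇒ out+=1
H0 returns (16, ())
H1 returns [7, 1, (16, ())]
H2 returns ([7, 1, (16, ())], 7)
H3 returns ([7, 1, (16, ())], 7)
= ([7, 1, (16, ())], 7)

Answer: ([7, 1, (16, ())], 7)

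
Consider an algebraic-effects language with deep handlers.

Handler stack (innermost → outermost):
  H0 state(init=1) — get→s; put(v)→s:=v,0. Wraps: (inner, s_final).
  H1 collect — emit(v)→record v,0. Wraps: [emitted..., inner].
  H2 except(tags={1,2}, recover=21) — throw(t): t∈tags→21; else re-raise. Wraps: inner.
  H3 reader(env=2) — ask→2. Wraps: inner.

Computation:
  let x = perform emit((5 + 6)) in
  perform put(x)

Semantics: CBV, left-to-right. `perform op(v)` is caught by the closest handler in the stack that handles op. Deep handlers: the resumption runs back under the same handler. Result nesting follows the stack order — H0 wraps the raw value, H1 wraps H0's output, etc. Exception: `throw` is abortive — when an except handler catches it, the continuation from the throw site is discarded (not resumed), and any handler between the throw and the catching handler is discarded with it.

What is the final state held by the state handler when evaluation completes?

Evaluation trace:
emit(11) @ H1 ⇒ out+=11
put(0) @ H0 ⇒ s:=0
H0 returns (0, 0)
H1 returns [11, (0, 0)]
H2 returns [11, (0, 0)]
H3 returns [11, (0, 0)]
= [11, (0, 0)]

Answer: 0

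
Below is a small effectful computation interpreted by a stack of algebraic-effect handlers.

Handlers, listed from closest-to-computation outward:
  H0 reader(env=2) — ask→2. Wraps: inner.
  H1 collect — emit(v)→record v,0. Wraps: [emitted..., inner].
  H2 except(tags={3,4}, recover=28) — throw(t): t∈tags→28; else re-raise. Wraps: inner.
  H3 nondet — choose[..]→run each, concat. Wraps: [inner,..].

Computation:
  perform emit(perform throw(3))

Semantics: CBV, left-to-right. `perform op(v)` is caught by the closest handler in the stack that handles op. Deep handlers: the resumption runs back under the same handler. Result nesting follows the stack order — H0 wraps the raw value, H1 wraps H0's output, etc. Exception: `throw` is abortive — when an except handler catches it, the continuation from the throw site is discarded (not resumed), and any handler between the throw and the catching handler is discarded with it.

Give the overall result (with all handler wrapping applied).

Answer: [28]

Step-by-step:
throw(3) @ H2 caught ⇒ 28
H3 returns [28]
= [28]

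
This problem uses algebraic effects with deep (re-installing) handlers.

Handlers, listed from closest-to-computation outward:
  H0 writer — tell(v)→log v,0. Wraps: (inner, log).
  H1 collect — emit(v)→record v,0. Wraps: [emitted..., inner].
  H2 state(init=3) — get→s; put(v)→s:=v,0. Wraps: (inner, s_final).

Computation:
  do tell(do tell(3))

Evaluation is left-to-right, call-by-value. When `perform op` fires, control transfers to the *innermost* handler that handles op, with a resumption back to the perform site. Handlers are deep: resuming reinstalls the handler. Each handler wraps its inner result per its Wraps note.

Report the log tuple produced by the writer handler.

Working:
tell(3) @ H0 ⇒ log+=3
tell(0) @ H0 ⇒ log+=0
H0 returns (0, (3, 0))
H1 returns [(0, (3, 0))]
H2 returns ([(0, (3, 0))], 3)
= ([(0, (3, 0))], 3)

Answer: (3, 0)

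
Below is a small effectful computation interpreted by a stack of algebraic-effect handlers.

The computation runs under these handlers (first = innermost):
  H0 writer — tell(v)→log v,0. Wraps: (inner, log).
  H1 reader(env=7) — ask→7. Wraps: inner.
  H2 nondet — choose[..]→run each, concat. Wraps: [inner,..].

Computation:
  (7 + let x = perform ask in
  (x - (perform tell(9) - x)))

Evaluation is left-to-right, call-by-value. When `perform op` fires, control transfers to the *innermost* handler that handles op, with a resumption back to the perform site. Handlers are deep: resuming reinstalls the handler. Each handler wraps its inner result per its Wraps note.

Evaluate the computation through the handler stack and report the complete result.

Answer: [(21, (9))]

Evaluation trace:
ask @ H1 ⇒ 7
tell(9) @ H0 ⇒ log+=9
H0 returns (21, (9))
H1 returns (21, (9))
H2 returns [(21, (9))]
= [(21, (9))]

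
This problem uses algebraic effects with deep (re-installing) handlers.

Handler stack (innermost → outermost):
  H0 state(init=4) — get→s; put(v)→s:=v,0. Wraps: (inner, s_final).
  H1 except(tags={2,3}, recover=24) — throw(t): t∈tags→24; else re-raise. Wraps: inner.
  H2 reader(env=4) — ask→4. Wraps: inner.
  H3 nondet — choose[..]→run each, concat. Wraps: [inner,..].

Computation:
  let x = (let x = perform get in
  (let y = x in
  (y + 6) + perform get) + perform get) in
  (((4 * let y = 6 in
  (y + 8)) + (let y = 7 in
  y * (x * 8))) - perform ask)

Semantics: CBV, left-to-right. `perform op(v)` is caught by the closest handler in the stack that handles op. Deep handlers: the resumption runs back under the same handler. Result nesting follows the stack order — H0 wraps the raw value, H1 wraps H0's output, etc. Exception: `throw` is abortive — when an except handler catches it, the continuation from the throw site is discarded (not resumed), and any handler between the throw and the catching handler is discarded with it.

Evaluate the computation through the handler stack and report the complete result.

Answer: [(1060, 4)]

Step-by-step:
get @ H0 ⇒ 4
get @ H0 ⇒ 4
get @ H0 ⇒ 4
ask @ H2 ⇒ 4
H0 returns (1060, 4)
H1 returns (1060, 4)
H2 returns (1060, 4)
H3 returns [(1060, 4)]
= [(1060, 4)]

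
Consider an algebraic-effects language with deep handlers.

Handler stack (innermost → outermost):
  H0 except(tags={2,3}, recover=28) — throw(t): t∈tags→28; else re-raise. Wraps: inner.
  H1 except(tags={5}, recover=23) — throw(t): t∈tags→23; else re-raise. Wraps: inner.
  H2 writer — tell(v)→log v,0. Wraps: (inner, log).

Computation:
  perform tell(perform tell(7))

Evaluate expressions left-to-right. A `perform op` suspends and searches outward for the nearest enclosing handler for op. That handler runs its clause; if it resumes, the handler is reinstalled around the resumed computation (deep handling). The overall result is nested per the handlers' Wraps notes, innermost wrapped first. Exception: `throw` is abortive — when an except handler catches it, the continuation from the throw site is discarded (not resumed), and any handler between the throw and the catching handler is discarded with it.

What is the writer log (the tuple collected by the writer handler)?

Evaluation trace:
tell(7) @ H2 ⇒ log+=7
tell(0) @ H2 ⇒ log+=0
H0 returns 0
H1 returns 0
H2 returns (0, (7, 0))
= (0, (7, 0))

Answer: (7, 0)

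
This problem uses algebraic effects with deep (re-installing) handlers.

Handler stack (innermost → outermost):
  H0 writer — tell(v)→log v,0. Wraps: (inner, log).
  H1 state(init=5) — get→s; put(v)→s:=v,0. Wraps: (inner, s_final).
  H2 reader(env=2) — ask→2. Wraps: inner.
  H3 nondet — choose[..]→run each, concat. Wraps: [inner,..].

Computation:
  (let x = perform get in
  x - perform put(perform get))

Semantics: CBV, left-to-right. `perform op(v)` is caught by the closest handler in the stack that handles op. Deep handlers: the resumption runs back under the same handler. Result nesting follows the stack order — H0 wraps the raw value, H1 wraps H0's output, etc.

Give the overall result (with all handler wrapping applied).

Answer: [((5, ()), 5)]

Evaluation trace:
get @ H1 ⇒ 5
get @ H1 ⇒ 5
put(5) @ H1 ⇒ s:=5
H0 returns (5, ())
H1 returns ((5, ()), 5)
H2 returns ((5, ()), 5)
H3 returns [((5, ()), 5)]
= [((5, ()), 5)]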